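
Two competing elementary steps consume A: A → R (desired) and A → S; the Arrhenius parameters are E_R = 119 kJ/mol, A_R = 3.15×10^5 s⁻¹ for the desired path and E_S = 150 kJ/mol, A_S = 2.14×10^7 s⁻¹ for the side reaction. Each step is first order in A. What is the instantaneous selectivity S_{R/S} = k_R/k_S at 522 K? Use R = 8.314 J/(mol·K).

18.6

Since both paths have the same order in A, the concentration cancels and S_{R/S} = k_R/k_S = (A_R/A_S)·exp[(E_S−E_R)/(RT)].
(E_S−E_R)/(RT) = (150−119)×10³/(8.314×522) = 31000/4340 = 7.143.
k_R/k_S = (3.15×10^5/2.14×10^7)·exp(7.143) = 0.01472 × 1265 = 18.6.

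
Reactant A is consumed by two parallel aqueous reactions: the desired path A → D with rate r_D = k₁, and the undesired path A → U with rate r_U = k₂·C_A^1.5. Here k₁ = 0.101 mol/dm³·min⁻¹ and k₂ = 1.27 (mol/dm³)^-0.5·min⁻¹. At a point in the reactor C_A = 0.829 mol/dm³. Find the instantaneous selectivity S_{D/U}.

0.105

S_{D/U} = r_D/r_U = (k₁)/(k₂·C_A^1.5) = (k₁/k₂)·C_A^-1.5.
= (0.101) / (1.27×0.8290^1.5) = 0.1010/0.9586 = 0.105.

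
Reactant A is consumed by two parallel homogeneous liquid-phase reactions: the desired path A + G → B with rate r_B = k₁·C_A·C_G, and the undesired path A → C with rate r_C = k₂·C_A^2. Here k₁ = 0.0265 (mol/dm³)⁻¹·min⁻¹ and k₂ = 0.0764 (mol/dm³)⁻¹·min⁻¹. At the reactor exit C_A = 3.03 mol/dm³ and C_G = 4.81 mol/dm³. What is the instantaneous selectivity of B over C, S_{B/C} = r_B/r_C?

S_{B/C} = r_B/r_C = (k₁·C_A·C_G)/(k₂·C_A^2) = (k₁/k₂)·C_A⁻¹·C_G.
= (0.0265×3.030×4.810) / (0.0764×3.030^2) = 0.3862/0.7014 = 0.551.

0.551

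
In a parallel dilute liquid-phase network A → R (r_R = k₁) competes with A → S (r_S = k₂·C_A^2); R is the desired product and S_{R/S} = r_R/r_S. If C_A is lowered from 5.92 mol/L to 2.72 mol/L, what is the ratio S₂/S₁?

S_{R/S} = (k₁/k₂)·C_A^-2, so S₂/S₁ = (C_{A,2}/C_{A,1})^-2.
= (2.72/5.92)^(-2) = (0.4595)^(-2) = 4.74.

4.74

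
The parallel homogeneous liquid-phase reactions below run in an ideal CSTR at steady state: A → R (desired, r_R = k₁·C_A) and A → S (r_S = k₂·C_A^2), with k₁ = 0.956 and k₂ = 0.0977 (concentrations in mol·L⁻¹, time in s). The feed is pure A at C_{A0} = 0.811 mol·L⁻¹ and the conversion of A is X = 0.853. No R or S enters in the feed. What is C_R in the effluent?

Exit C_A = C_{A0}(1−X) = 0.811×0.147 = 0.1192 mol·L⁻¹.
In a CSTR the entire volume is at exit conditions, so r_R = 0.956×0.1192 = 0.1140 and r_S = 0.0977×0.1192^2 = 0.001389.
Fraction of consumed A going to R: r_R/(r_R+r_S) = 0.9880.
C_R = 0.9880·C_{A0}·X = 0.9880×0.811×0.853 = 0.683 mol·L⁻¹.

0.683 mol·L⁻¹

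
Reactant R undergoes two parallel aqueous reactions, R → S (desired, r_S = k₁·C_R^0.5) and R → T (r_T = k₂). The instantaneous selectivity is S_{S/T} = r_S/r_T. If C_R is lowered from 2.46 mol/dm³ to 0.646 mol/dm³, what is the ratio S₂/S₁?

S_{S/T} = (k₁/k₂)·C_R^0.5, so S₂/S₁ = (C_{R,2}/C_{R,1})^0.5.
= (0.646/2.46)^0.5 = (0.2626)^0.5 = 0.512.
Selectivity toward S falls as C_R falls — high-concentration operation is favoured.

0.512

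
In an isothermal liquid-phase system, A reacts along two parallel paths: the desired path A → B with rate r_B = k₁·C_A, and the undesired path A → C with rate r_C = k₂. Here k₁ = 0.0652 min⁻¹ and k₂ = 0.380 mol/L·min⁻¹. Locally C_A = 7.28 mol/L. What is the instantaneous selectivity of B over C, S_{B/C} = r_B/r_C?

1.25

S_{B/C} = r_B/r_C = (k₁·C_A)/(k₂) = (k₁/k₂)·C_A.
= (0.0652×7.280) / (0.380) = 0.4747/0.3800 = 1.25.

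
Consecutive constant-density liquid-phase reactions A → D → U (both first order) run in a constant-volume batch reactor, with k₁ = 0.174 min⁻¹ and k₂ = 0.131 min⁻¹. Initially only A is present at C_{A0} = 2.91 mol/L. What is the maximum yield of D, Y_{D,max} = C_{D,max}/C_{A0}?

0.421

At the optimum, C_{D,max}/C_{A0} = (k₁/k₂)^[k₂/(k₂−k₁)].
= (0.174/0.131)^(0.131/(0.131−0.174)) = (1.328)^(-3.047) = 0.4211.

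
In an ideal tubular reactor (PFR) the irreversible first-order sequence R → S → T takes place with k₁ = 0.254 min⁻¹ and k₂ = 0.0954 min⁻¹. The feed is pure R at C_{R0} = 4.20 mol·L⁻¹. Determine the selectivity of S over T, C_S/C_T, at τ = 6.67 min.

For first-order series with pure R initially, C_S(τ) = k₁C_{R0}/(k₂−k₁)·(e^(−k₁τ) − e^(−k₂τ)).
e^(−k₁τ) = e^(−0.254×6.67) = e^(−1.694) = 0.1837; e^(−k₂τ) = e^(−0.6363) = 0.5292.
C_S = 0.254×4.20/(0.0954−0.254) × (0.1837−0.5292) = (-6.726)×(-0.3455) = 2.324 mol·L⁻¹.
C_R = C_{R0}e^(−k₁τ) = 0.7717 mol·L⁻¹, so C_T = C_{R0}−C_R−C_S = 1.104 mol·L⁻¹; C_S/C_T = 2.10.

2.10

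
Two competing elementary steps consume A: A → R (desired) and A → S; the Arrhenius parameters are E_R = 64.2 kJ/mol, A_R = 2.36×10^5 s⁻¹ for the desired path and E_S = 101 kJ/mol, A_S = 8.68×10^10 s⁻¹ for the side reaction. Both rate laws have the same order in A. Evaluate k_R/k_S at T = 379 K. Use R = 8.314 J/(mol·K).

0.321

Since both paths have the same order in A, the concentration cancels and S_{R/S} = k_R/k_S = (A_R/A_S)·exp[(E_S−E_R)/(RT)].
(E_S−E_R)/(RT) = (101−64.2)×10³/(8.314×379) = 36800/3151 = 11.68.
k_R/k_S = (2.36×10^5/8.68×10^10)·exp(11.68) = 2.719×10^-6 × 1.180×10^5 = 0.321.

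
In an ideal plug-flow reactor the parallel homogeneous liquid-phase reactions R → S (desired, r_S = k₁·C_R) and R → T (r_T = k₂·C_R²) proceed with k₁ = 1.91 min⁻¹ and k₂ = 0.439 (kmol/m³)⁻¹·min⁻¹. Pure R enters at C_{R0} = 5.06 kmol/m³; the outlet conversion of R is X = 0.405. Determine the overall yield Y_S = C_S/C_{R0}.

C_R = C_{R0}(1−X) = 3.011 kmol/m³.
Along a PFR/batch, dC_S/dC_R = −r_S/(r_S+r_T) = −k₁/(k₁+k₂·C_R).
Integrating from C_{R0} to C_R: C_S = (1.91/0.439)·ln[(1.91+0.439·5.06)/(1.91+0.439·3.01)] = 4.351·ln(4.131/3.232) = 1.069 kmol/m³.
Y_S = C_S/C_{R0} = 1.069/5.06 = 0.211.

0.211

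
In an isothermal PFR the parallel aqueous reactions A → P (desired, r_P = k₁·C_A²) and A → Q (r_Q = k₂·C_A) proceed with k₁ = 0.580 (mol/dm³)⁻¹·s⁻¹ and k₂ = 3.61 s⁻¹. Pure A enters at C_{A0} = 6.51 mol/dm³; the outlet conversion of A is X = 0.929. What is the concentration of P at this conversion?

C_A = C_{A0}(1−X) = 0.4622 mol/dm³.
Along a PFR/batch, dC_Q/dC_A = −r_Q/(r_P+r_Q) = −k₂/(k₂+k₁·C_A).
Integrating from C_{A0} to C_A: C_Q = (3.61/0.580)·ln[(3.61+0.580·6.51)/(3.61+0.580·0.462)] = 6.224·ln(7.386/3.878) = 4.010 mol/dm³.
Then C_P = (C_{A0}−C_A) − C_Q = 6.048 − 4.010 = 2.038 mol/dm³.

2.04 mol/dm³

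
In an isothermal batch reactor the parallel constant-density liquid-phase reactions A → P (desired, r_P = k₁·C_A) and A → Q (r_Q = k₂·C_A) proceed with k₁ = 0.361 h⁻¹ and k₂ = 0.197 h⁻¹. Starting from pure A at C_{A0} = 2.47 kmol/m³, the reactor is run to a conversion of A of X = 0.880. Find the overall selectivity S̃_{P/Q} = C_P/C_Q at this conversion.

1.83

C_A = C_{A0}(1−X) = 0.2964 kmol/m³.
Both paths are first order in A, so the instantaneous fraction to P is constant: dC_P/d(−C_A) = k₁/(k₁+k₂) = 0.6470.
C_P = 0.6470·(C_{A0}−C_A) = 0.6470×2.174 = 1.41 kmol/m³.
C_Q = (C_{A0}−C_A)−C_P = 0.7674 kmol/m³; S̃_{P/Q} = 1.406/0.7674 = 1.83.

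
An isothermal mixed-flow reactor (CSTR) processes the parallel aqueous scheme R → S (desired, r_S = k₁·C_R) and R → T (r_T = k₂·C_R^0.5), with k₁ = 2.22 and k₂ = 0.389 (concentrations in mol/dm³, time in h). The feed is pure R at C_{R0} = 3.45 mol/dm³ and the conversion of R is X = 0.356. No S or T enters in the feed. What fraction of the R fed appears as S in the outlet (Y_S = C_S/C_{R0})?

0.319

Exit C_R = C_{R0}(1−X) = 3.45×0.644 = 2.222 mol/dm³.
Rates in a CSTR are evaluated at the outlet concentration: r_S = 2.22×2.222 = 4.932, r_T = 0.389×2.222^0.5 = 0.5798.
Fraction of consumed R going to S: r_S/(r_S+r_T) = 0.8948.
C_S = 0.8948·C_{R0}·X = 0.8948×3.45×0.356 = 1.10 mol/dm³; Y_S = C_S/C_{R0} = 0.319.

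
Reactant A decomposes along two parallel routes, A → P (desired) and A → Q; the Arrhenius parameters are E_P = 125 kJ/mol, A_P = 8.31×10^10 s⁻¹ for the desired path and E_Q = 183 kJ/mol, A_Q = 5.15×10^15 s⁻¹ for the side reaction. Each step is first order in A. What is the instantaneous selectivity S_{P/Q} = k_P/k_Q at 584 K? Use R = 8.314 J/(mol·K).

k_P/k_Q = (A_P/A_Q)·exp[−(E_P−E_Q)/(RT)] = (A_P/A_Q)·exp[(E_Q−E_P)/(RT)].
(E_Q−E_P)/(RT) = (183−125)×10³/(8.314×584) = 58000/4855 = 11.95.
k_P/k_Q = (8.31×10^10/5.15×10^15)·exp(11.95) = 1.614×10^-5 × 1.541×10^5 = 2.49.
Since E_P < E_Q, lowering the temperature improves selectivity toward P.

2.49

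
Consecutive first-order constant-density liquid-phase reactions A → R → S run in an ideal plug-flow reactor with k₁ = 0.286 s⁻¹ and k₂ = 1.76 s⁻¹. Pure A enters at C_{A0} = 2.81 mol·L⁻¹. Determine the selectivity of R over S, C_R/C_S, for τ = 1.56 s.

0.450

Solving the coupled first-order balances gives C_R(τ) = [k₁/(k₂−k₁)]·C_{A0}·(e^(−k₁τ) − e^(−k₂τ)).
e^(−k₁τ) = e^(−0.286×1.56) = e^(−0.4462) = 0.6401; e^(−k₂τ) = e^(−2.746) = 0.06421.
C_R = 0.286×2.81/(1.76−0.286) × (0.6401−0.06421) = 0.5452×0.5759 = 0.3140 mol·L⁻¹.
C_A = C_{A0}e^(−k₁τ) = 1.799 mol·L⁻¹, so C_S = C_{A0}−C_A−C_R = 0.6974 mol·L⁻¹; C_R/C_S = 0.450.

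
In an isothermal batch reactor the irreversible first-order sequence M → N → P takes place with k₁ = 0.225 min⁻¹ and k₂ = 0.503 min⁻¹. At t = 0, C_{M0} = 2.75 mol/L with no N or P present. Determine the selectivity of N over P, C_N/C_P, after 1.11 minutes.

Solving the coupled first-order balances gives C_N(t) = [k₁/(k₂−k₁)]·C_{M0}·(e^(−k₁t) − e^(−k₂t)).
e^(−k₁t) = e^(−0.225×1.11) = e^(−0.2498) = 0.7790; e^(−k₂t) = e^(−0.5583) = 0.5722.
C_N = 0.225×2.75/(0.503−0.225) × (0.7790−0.5722) = 2.226×0.2068 = 0.4603 mol/L.
C_M = C_{M0}e^(−k₁t) = 2.142 mol/L, so C_P = C_{M0}−C_M−C_N = 0.1474 mol/L; C_N/C_P = 3.12.

3.12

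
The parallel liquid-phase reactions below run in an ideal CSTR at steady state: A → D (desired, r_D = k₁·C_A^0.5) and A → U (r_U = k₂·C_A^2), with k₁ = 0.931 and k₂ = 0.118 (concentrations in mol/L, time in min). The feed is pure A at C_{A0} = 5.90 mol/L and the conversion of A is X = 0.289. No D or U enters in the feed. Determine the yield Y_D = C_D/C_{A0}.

0.138

Exit C_A = C_{A0}(1−X) = 5.90×0.711 = 4.195 mol/L.
Rates in a CSTR are evaluated at the outlet concentration: r_D = 0.931×4.195^0.5 = 1.907, r_U = 0.118×4.195^2 = 2.076.
Fraction of consumed A going to D: r_D/(r_D+r_U) = 0.4787.
C_D = 0.4787·C_{A0}·X = 0.4787×5.90×0.289 = 0.816 mol/L; Y_D = C_D/C_{A0} = 0.138.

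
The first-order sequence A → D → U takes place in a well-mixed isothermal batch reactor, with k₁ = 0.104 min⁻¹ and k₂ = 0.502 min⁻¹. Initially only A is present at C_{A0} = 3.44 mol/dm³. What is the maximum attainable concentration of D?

For a first-order series the maximum intermediate yield is C_{D,max}/C_{A0} = (k₁/k₂)^[k₂/(k₂−k₁)].
= (0.104/0.502)^(0.502/(0.502−0.104)) = (0.2072)^(1.261) = 0.1373.
C_{D,max} = 0.1373×3.44 = 0.472 mol/dm³.

0.472 mol/dm³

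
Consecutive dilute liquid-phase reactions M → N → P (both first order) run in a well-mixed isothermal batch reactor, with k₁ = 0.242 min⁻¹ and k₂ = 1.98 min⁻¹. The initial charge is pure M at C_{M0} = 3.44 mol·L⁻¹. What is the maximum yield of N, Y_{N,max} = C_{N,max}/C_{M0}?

0.0912

At the optimum, C_{N,max}/C_{M0} = (k₁/k₂)^[k₂/(k₂−k₁)].
= (0.242/1.98)^(1.98/(1.98−0.242)) = (0.1222)^(1.139) = 0.09121.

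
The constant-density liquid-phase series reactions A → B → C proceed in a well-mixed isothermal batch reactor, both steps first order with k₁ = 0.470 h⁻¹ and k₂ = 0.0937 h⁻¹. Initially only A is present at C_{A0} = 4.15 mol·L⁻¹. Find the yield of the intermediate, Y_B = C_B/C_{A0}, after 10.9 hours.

Solving the coupled first-order balances gives C_B(t) = [k₁/(k₂−k₁)]·C_{A0}·(e^(−k₁t) − e^(−k₂t)).
e^(−k₁t) = e^(−0.470×10.9) = e^(−5.123) = 0.005958; e^(−k₂t) = e^(−1.021) = 0.3601.
C_B = 0.470×4.15/(0.0937−0.470) × (0.005958−0.3601) = (-5.183)×(-0.3542) = 1.836 mol·L⁻¹.
Y_B = C_B/C_{A0} = 1.836/4.15 = 0.442.

0.442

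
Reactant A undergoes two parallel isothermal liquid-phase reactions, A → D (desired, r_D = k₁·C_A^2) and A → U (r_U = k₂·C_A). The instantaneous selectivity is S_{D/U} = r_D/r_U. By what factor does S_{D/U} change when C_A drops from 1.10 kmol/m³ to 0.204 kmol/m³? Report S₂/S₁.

0.185

S_{D/U} = (k₁/k₂)·C_A, so S₂/S₁ = (C_{A,2}/C_{A,1}).
= 0.204/1.10 = 0.185.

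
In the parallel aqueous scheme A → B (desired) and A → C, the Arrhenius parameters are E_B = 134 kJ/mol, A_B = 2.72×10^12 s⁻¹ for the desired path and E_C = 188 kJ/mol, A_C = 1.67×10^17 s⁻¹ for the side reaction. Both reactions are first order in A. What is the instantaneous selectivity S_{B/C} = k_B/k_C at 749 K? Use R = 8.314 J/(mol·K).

k_B/k_C = (A_B/A_C)·exp[−(E_B−E_C)/(RT)] = (A_B/A_C)·exp[(E_C−E_B)/(RT)].
(E_C−E_B)/(RT) = (188−134)×10³/(8.314×749) = 54000/6227 = 8.672.
k_B/k_C = (2.72×10^12/1.67×10^17)·exp(8.672) = 1.629×10^-5 × 5835 = 0.0950.

0.0950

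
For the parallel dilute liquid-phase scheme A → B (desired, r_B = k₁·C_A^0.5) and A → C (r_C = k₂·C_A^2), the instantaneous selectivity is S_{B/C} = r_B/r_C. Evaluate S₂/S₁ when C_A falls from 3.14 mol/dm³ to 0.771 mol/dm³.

8.22

S_{B/C} = (k₁/k₂)·C_A^-1.5, so S₂/S₁ = (C_{A,2}/C_{A,1})^-1.5.
= (0.771/3.14)^(-1.5) = (0.2455)^(-1.5) = 8.22.
Selectivity toward B rises as C_A falls — low-concentration operation is favoured.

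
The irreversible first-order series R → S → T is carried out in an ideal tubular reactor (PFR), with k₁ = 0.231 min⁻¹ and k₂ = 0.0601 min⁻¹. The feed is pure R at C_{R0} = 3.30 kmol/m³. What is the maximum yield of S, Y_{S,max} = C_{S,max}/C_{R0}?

0.623

At the optimum, C_{S,max}/C_{R0} = (k₁/k₂)^[k₂/(k₂−k₁)].
= (0.231/0.0601)^(0.0601/(0.0601−0.231)) = (3.844)^(-0.3517) = 0.6228.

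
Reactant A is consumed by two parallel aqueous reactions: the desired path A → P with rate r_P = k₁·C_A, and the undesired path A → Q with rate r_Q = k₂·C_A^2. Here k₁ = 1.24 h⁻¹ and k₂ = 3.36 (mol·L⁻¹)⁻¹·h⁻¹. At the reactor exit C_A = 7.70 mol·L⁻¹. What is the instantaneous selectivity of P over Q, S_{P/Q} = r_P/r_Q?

0.0479

S_{P/Q} = r_P/r_Q = (k₁·C_A)/(k₂·C_A^2) = (k₁/k₂)·C_A⁻¹.
= (1.24×7.700) / (3.36×7.700^2) = 9.548/199.2 = 0.0479.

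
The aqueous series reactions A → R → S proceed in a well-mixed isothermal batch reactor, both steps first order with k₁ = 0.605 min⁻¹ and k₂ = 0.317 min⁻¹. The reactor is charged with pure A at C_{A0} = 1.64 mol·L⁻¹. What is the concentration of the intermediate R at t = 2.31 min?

0.805 mol·L⁻¹

Solving the coupled first-order balances gives C_R(t) = [k₁/(k₂−k₁)]·C_{A0}·(e^(−k₁t) − e^(−k₂t)).
e^(−k₁t) = e^(−0.605×2.31) = e^(−1.398) = 0.2472; e^(−k₂t) = e^(−0.7323) = 0.4808.
C_R = 0.605×1.64/(0.317−0.605) × (0.2472−0.4808) = (-3.445)×(-0.2336) = 0.8048 mol·L⁻¹.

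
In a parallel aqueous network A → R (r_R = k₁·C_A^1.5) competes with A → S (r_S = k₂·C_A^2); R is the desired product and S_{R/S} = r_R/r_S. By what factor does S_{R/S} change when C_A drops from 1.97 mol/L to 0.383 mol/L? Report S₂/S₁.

S_{R/S} = (k₁/k₂)·C_A^-0.5, so S₂/S₁ = (C_{A,2}/C_{A,1})^-0.5.
= (0.383/1.97)^(-0.5) = (0.1944)^(-0.5) = 2.27.

2.27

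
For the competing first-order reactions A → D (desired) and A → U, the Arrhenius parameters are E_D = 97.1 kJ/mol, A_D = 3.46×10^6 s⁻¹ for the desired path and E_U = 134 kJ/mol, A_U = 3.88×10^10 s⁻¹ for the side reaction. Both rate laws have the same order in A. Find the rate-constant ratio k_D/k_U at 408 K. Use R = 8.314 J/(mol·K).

With equal orders, S_{D/U} = k_D/k_U = (A_D/A_U)·exp[(E_U−E_D)/(RT)].
(E_U−E_D)/(RT) = (134−97.1)×10³/(8.314×408) = 36900/3392 = 10.88.
k_D/k_U = (3.46×10^6/3.88×10^10)·exp(10.88) = 8.918×10^-5 × 53007 = 4.73.

4.73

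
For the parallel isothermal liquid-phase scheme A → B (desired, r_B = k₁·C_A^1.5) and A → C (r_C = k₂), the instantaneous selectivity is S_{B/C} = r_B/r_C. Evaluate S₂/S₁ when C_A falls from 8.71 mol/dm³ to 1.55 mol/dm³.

0.0751

S_{B/C} = (k₁/k₂)·C_A^1.5, so S₂/S₁ = (C_{A,2}/C_{A,1})^1.5.
= (1.55/8.71)^1.5 = (0.1780)^1.5 = 0.0751.
Selectivity toward B falls as C_A falls — high-concentration operation is favoured.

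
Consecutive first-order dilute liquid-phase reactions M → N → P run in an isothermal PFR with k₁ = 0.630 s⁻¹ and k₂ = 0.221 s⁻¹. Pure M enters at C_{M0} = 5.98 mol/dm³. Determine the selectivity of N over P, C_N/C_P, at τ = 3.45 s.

The intermediate concentration in a first-order A→B→C sequence is C_N = k₁C_{M0}(e^(−k₁τ) − e^(−k₂τ))/(k₂−k₁).
e^(−k₁τ) = e^(−0.630×3.45) = e^(−2.174) = 0.1138; e^(−k₂τ) = e^(−0.7625) = 0.4665.
C_N = 0.630×5.98/(0.221−0.630) × (0.1138−0.4665) = (-9.211)×(-0.3527) = 3.249 mol/dm³.
C_M = C_{M0}e^(−k₁τ) = 0.6804 mol/dm³, so C_P = C_{M0}−C_M−C_N = 2.050 mol/dm³; C_N/C_P = 1.58.

1.58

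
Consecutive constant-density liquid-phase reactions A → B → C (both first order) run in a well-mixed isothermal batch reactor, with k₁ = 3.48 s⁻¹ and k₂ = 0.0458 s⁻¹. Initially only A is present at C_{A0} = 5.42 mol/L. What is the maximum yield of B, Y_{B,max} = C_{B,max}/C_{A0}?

0.944

At the optimum, C_{B,max}/C_{A0} = (k₁/k₂)^[k₂/(k₂−k₁)].
= (3.48/0.0458)^(0.0458/(0.0458−3.48)) = (75.98)^(-0.01334) = 0.9439.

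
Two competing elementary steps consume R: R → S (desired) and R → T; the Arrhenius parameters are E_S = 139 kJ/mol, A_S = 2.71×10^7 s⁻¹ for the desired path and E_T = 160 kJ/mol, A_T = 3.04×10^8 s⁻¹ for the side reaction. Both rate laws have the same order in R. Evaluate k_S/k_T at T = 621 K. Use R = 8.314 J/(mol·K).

5.21

With equal orders, S_{S/T} = k_S/k_T = (A_S/A_T)·exp[(E_T−E_S)/(RT)].
(E_T−E_S)/(RT) = (160−139)×10³/(8.314×621) = 21000/5163 = 4.067.
k_S/k_T = (2.71×10^7/3.04×10^8)·exp(4.067) = 0.08914 × 58.41 = 5.21.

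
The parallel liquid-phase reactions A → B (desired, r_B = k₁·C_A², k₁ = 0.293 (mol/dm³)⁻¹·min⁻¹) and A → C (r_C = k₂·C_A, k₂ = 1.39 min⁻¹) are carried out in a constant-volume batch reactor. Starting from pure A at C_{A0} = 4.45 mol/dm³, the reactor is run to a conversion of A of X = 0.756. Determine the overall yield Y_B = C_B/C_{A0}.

C_A = C_{A0}(1−X) = 1.086 mol/dm³.
Along a PFR/batch, dC_C/dC_A = −r_C/(r_B+r_C) = −k₂/(k₂+k₁·C_A).
Integrating from C_{A0} to C_A: C_C = (1.39/0.293)·ln[(1.39+0.293·4.45)/(1.39+0.293·1.09)] = 4.744·ln(2.694/1.708) = 2.161 mol/dm³.
Then C_B = (C_{A0}−C_A) − C_C = 3.364 − 2.161 = 1.203 mol/dm³.
Y_B = C_B/C_{A0} = 1.203/4.45 = 0.270.

0.270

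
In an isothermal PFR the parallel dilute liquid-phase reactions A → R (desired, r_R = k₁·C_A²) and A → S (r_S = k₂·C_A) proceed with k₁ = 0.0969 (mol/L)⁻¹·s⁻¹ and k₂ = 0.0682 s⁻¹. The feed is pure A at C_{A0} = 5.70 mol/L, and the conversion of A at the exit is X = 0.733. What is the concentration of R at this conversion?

3.43 mol/L

C_A = C_{A0}(1−X) = 1.522 mol/L.
Along a PFR/batch, dC_S/dC_A = −r_S/(r_R+r_S) = −k₂/(k₂+k₁·C_A).
Integrating from C_{A0} to C_A: C_S = (0.0682/0.0969)·ln[(0.0682+0.0969·5.70)/(0.0682+0.0969·1.52)] = 0.7038·ln(0.6205/0.2157) = 0.7438 mol/L.
Then C_R = (C_{A0}−C_A) − C_S = 4.178 − 0.7438 = 3.434 mol/L.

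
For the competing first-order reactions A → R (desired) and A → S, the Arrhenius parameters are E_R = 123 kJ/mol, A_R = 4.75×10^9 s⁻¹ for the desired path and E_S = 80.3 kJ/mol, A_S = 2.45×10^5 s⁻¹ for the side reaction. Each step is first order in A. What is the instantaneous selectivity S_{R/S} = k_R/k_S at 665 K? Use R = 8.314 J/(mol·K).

8.58

With equal orders, S_{R/S} = k_R/k_S = (A_R/A_S)·exp[(E_S−E_R)/(RT)].
(E_S−E_R)/(RT) = (80.3−123)×10³/(8.314×665) = -42700/5529 = -7.723.
k_R/k_S = (4.75×10^9/2.45×10^5)·exp(-7.723) = 19388 × 4.425×10^-4 = 8.58.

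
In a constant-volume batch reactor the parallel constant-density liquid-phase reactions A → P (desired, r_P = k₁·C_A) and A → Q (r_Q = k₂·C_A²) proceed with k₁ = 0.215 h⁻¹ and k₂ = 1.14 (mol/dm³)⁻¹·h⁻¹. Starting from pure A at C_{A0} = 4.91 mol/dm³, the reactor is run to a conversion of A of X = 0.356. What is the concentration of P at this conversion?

0.0792 mol/dm³

C_A = C_{A0}(1−X) = 3.162 mol/dm³.
Along a PFR/batch, dC_P/dC_A = −r_P/(r_P+r_Q) = −k₁/(k₁+k₂·C_A).
Integrating from C_{A0} to C_A: C_P = (0.215/1.14)·ln[(0.215+1.14·4.91)/(0.215+1.14·3.16)] = 0.1886·ln(5.812/3.820) = 0.07918 mol/dm³.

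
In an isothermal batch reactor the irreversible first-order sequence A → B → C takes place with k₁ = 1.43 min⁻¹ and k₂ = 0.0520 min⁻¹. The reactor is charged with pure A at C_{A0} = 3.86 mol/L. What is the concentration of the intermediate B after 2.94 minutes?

The intermediate concentration in a first-order A→B→C sequence is C_B = k₁C_{A0}(e^(−k₁t) − e^(−k₂t))/(k₂−k₁).
e^(−k₁t) = e^(−1.43×2.94) = e^(−4.204) = 0.01493; e^(−k₂t) = e^(−0.1529) = 0.8582.
C_B = 1.43×3.86/(0.0520−1.43) × (0.01493−0.8582) = (-4.006)×(-0.8433) = 3.378 mol/L.

3.38 mol/L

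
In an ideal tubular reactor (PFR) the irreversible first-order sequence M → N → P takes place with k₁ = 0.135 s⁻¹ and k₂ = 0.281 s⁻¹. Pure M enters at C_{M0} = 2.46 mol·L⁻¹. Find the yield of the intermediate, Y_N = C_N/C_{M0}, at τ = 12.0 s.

0.151

The intermediate concentration in a first-order A→B→C sequence is C_N = k₁C_{M0}(e^(−k₁τ) − e^(−k₂τ))/(k₂−k₁).
e^(−k₁τ) = e^(−0.135×12.0) = e^(−1.620) = 0.1979; e^(−k₂τ) = e^(−3.372) = 0.03432.
C_N = 0.135×2.46/(0.281−0.135) × (0.1979−0.03432) = 2.275×0.1636 = 0.3721 mol·L⁻¹.
Y_N = C_N/C_{M0} = 0.3721/2.46 = 0.151.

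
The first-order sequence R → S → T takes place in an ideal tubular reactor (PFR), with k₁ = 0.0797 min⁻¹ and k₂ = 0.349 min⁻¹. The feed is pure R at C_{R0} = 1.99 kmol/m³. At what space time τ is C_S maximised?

5.48 min

Setting dC_S/dτ = 0 gives τ_opt = ln(k₂/k₁)/(k₂−k₁).
= ln(0.349/0.0797)/(0.349−0.0797) = ln(4.379)/0.2693 = 1.477/0.2693 = 5.48 min.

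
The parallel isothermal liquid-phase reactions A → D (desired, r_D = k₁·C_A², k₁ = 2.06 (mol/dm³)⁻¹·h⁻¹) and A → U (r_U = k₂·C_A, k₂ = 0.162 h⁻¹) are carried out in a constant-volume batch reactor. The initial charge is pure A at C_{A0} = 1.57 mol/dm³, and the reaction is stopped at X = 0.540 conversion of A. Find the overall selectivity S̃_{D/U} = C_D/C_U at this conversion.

C_A = C_{A0}(1−X) = 0.7222 mol/dm³.
Along a PFR/batch, dC_U/dC_A = −r_U/(r_D+r_U) = −k₂/(k₂+k₁·C_A).
Integrating from C_{A0} to C_A: C_U = (0.162/2.06)·ln[(0.162+2.06·1.57)/(0.162+2.06·0.722)] = 0.07864·ln(3.396/1.650) = 0.05678 mol/dm³.
Then C_D = (C_{A0}−C_A) − C_U = 0.8478 − 0.05678 = 0.7910 mol/dm³.
S̃_{D/U} = C_D/C_U = 0.7910/0.05678 = 13.9.

13.9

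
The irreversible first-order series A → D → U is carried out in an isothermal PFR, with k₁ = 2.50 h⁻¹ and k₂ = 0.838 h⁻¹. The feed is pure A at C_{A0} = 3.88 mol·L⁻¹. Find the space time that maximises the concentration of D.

0.658 h

Setting dC_D/dτ = 0 gives τ_opt = ln(k₂/k₁)/(k₂−k₁).
= ln(0.838/2.50)/(0.838−2.50) = ln(0.3352)/-1.662 = -1.093/-1.662 = 0.658 h.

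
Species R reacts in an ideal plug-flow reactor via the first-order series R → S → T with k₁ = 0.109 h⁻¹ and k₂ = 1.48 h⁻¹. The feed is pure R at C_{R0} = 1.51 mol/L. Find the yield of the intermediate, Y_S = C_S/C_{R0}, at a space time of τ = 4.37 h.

0.0493

Solving the coupled first-order balances gives C_S(τ) = [k₁/(k₂−k₁)]·C_{R0}·(e^(−k₁τ) − e^(−k₂τ)).
e^(−k₁τ) = e^(−0.109×4.37) = e^(−0.4763) = 0.6211; e^(−k₂τ) = e^(−6.468) = 0.001553.
C_S = 0.109×1.51/(1.48−0.109) × (0.6211−0.001553) = 0.1201×0.6195 = 0.07437 mol/L.
Y_S = C_S/C_{R0} = 0.07437/1.51 = 0.0493.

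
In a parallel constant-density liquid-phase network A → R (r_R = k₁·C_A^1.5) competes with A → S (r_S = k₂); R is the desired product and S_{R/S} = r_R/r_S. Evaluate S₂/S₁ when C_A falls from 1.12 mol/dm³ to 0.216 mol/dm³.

0.0847

S_{R/S} = (k₁/k₂)·C_A^1.5, so S₂/S₁ = (C_{A,2}/C_{A,1})^1.5.
= (0.216/1.12)^1.5 = (0.1929)^1.5 = 0.0847.
Selectivity toward R falls as C_A falls — high-concentration operation is favoured.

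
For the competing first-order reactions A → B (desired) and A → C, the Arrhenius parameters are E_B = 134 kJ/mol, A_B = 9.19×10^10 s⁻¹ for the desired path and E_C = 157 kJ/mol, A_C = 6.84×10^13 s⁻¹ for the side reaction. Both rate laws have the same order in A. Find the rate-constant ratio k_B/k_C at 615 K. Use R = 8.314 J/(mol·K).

With equal orders, S_{B/C} = k_B/k_C = (A_B/A_C)·exp[(E_C−E_B)/(RT)].
(E_C−E_B)/(RT) = (157−134)×10³/(8.314×615) = 23000/5113 = 4.498.
k_B/k_C = (9.19×10^10/6.84×10^13)·exp(4.498) = 0.001344 × 89.86 = 0.121.
Since E_B < E_C, lowering the temperature improves selectivity toward B.

0.121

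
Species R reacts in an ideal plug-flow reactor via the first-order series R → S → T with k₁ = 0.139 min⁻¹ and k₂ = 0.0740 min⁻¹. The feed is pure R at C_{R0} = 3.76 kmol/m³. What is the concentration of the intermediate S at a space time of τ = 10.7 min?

1.83 kmol/m³

Solving the coupled first-order balances gives C_S(τ) = [k₁/(k₂−k₁)]·C_{R0}·(e^(−k₁τ) − e^(−k₂τ)).
e^(−k₁τ) = e^(−0.139×10.7) = e^(−1.487) = 0.2260; e^(−k₂τ) = e^(−0.7918) = 0.4530.
C_S = 0.139×3.76/(0.0740−0.139) × (0.2260−0.4530) = (-8.041)×(-0.2270) = 1.826 kmol/m³.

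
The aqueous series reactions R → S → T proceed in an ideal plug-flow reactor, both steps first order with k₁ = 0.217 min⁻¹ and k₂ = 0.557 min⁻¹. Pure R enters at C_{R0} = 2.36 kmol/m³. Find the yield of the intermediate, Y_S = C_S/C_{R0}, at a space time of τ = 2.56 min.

0.213

The intermediate concentration in a first-order A→B→C sequence is C_S = k₁C_{R0}(e^(−k₁τ) − e^(−k₂τ))/(k₂−k₁).
e^(−k₁τ) = e^(−0.217×2.56) = e^(−0.5555) = 0.5738; e^(−k₂τ) = e^(−1.426) = 0.2403.
C_S = 0.217×2.36/(0.557−0.217) × (0.5738−0.2403) = 1.506×0.3335 = 0.5023 kmol/m³.
Y_S = C_S/C_{R0} = 0.5023/2.36 = 0.213.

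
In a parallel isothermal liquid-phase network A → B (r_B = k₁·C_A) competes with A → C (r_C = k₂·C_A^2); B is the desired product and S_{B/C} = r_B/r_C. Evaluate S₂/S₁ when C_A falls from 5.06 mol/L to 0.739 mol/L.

S_{B/C} = (k₁/k₂)·C_A⁻¹, so S₂/S₁ = (C_{A,2}/C_{A,1})⁻¹.
= 5.06/0.739 = 6.85.
Selectivity toward B rises as C_A falls — low-concentration operation is favoured.

6.85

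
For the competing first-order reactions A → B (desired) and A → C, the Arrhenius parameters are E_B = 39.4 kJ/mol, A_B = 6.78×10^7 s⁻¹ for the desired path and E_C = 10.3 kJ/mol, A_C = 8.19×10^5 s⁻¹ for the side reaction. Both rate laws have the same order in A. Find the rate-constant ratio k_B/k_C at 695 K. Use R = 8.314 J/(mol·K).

With equal orders, S_{B/C} = k_B/k_C = (A_B/A_C)·exp[(E_C−E_B)/(RT)].
(E_C−E_B)/(RT) = (10.3−39.4)×10³/(8.314×695) = -29100/5778 = -5.036.
k_B/k_C = (6.78×10^7/8.19×10^5)·exp(-5.036) = 82.78 × 0.006499 = 0.538.
Since E_B > E_C, raising the temperature improves selectivity toward B.

0.538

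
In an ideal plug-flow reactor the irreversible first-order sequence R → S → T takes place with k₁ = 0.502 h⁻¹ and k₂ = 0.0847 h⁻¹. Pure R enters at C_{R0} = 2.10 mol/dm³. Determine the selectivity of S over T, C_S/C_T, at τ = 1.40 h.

For first-order series with pure R initially, C_S(τ) = k₁C_{R0}/(k₂−k₁)·(e^(−k₁τ) − e^(−k₂τ)).
e^(−k₁τ) = e^(−0.502×1.40) = e^(−0.7028) = 0.4952; e^(−k₂τ) = e^(−0.1186) = 0.8882.
C_S = 0.502×2.10/(0.0847−0.502) × (0.4952−0.8882) = (-2.526)×(-0.3930) = 0.9928 mol/dm³.
C_R = C_{R0}e^(−k₁τ) = 1.040 mol/dm³, so C_T = C_{R0}−C_R−C_S = 0.06731 mol/dm³; C_S/C_T = 14.7.

14.7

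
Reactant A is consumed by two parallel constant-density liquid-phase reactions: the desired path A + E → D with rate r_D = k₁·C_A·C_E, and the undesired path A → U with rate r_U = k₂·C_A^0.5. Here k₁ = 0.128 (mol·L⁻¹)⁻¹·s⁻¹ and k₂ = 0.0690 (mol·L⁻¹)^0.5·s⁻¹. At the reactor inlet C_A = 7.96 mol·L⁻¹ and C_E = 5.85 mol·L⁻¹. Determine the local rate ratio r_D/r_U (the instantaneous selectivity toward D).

30.6

S_{D/U} = r_D/r_U = (k₁·C_A·C_E)/(k₂·C_A^0.5) = (k₁/k₂)·C_A^0.5·C_E.
= (0.128×7.960×5.850) / (0.0690×7.960^0.5) = 5.960/0.1947 = 30.6.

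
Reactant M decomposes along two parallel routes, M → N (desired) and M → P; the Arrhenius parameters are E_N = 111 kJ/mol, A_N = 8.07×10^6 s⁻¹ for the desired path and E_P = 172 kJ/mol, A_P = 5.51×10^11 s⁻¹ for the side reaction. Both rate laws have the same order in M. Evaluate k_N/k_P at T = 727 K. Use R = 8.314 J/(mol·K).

0.354

Since both paths have the same order in M, the concentration cancels and S_{N/P} = k_N/k_P = (A_N/A_P)·exp[(E_P−E_N)/(RT)].
(E_P−E_N)/(RT) = (172−111)×10³/(8.314×727) = 61000/6044 = 10.09.
k_N/k_P = (8.07×10^6/5.51×10^11)·exp(10.09) = 1.465×10^-5 × 24154 = 0.354.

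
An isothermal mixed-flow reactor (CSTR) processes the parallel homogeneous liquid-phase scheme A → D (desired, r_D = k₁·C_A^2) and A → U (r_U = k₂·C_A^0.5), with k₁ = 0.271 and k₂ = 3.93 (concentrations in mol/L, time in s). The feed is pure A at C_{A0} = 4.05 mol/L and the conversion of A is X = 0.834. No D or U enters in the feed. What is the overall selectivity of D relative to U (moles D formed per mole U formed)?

Exit C_A = C_{A0}(1−X) = 4.05×0.166 = 0.6723 mol/L.
Rates in a CSTR are evaluated at the outlet concentration: r_D = 0.271×0.6723^2 = 0.1225, r_U = 3.93×0.6723^0.5 = 3.222.
Overall selectivity = C_D/C_U = r_Dτ/(r_Uτ) = r_D/r_U = 0.0380.

0.0380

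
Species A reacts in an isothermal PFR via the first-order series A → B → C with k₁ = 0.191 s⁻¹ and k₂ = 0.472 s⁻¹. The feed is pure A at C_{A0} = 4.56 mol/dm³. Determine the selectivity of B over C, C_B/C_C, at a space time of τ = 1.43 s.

For first-order series with pure A initially, C_B(τ) = k₁C_{A0}/(k₂−k₁)·(e^(−k₁τ) − e^(−k₂τ)).
e^(−k₁τ) = e^(−0.191×1.43) = e^(−0.2731) = 0.7610; e^(−k₂τ) = e^(−0.6750) = 0.5092.
C_B = 0.191×4.56/(0.472−0.191) × (0.7610−0.5092) = 3.100×0.2518 = 0.7805 mol/dm³.
C_A = C_{A0}e^(−k₁τ) = 3.470 mol/dm³, so C_C = C_{A0}−C_A−C_B = 0.3094 mol/dm³; C_B/C_C = 2.52.

2.52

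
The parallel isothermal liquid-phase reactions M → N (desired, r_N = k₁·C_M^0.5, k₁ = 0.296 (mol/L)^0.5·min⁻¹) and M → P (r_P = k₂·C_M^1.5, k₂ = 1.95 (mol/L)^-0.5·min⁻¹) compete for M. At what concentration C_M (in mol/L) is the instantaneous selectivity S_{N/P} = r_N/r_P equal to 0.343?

0.443 mol/L

S_{N/P} = (k₁/k₂)·C_M⁻¹ ⇒ C_M = (S·k₂/k₁)^(-1).
= (0.343×1.95/0.296)^(-1) = (2.260)^(-1) = 0.443 mol/L.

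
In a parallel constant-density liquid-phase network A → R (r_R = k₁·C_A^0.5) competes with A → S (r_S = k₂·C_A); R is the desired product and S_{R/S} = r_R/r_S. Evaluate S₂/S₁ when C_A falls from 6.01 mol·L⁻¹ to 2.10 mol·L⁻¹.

1.69

S_{R/S} = (k₁/k₂)·C_A^-0.5, so S₂/S₁ = (C_{A,2}/C_{A,1})^-0.5.
= (2.10/6.01)^(-0.5) = (0.3494)^(-0.5) = 1.69.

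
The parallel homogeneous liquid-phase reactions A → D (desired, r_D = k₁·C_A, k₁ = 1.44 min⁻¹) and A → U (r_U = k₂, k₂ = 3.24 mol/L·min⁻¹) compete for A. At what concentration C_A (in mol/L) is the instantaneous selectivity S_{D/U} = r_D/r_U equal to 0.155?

S_{D/U} = (k₁/k₂)·C_A ⇒ C_A = S·k₂/k₁.
= 0.155×3.24/1.44 = 0.349 mol/L.

0.349 mol/L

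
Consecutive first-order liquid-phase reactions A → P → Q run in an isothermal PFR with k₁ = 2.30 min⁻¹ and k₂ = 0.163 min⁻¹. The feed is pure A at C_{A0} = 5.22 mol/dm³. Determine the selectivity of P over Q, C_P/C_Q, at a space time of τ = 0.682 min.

14.0

Solving the coupled first-order balances gives C_P(τ) = [k₁/(k₂−k₁)]·C_{A0}·(e^(−k₁τ) − e^(−k₂τ)).
e^(−k₁τ) = e^(−2.30×0.682) = e^(−1.569) = 0.2083; e^(−k₂τ) = e^(−0.1112) = 0.8948.
C_P = 2.30×5.22/(0.163−2.30) × (0.2083−0.8948) = (-5.618)×(-0.6865) = 3.857 mol/dm³.
C_A = C_{A0}e^(−k₁τ) = 1.088 mol/dm³, so C_Q = C_{A0}−C_A−C_P = 0.2759 mol/dm³; C_P/C_Q = 14.0.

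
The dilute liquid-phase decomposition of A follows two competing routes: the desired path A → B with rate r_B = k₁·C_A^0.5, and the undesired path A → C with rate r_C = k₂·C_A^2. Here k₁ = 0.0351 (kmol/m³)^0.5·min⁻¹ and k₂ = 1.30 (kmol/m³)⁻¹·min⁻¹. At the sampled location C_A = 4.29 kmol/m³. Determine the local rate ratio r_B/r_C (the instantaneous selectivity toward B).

0.00304

S_{B/C} = r_B/r_C = (k₁·C_A^0.5)/(k₂·C_A^2) = (k₁/k₂)·C_A^-1.5.
= (0.0351×4.290^0.5) / (1.30×4.290^2) = 0.07270/23.93 = 0.00304.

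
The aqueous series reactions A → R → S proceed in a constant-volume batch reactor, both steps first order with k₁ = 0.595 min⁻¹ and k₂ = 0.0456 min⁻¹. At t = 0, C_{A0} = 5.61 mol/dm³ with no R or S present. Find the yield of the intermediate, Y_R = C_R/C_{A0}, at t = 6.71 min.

The intermediate concentration in a first-order A→B→C sequence is C_R = k₁C_{A0}(e^(−k₁t) − e^(−k₂t))/(k₂−k₁).
e^(−k₁t) = e^(−0.595×6.71) = e^(−3.992) = 0.01845; e^(−k₂t) = e^(−0.3060) = 0.7364.
C_R = 0.595×5.61/(0.0456−0.595) × (0.01845−0.7364) = (-6.076)×(-0.7179) = 4.362 mol/dm³.
Y_R = C_R/C_{A0} = 4.362/5.61 = 0.778.

0.778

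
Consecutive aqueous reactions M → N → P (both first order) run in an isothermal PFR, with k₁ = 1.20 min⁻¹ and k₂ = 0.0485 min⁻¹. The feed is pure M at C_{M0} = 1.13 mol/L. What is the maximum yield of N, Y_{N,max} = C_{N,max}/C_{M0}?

At the optimum, C_{N,max}/C_{M0} = (k₁/k₂)^[k₂/(k₂−k₁)].
= (1.20/0.0485)^(0.0485/(0.0485−1.20)) = (24.74)^(-0.04212) = 0.8736.

0.874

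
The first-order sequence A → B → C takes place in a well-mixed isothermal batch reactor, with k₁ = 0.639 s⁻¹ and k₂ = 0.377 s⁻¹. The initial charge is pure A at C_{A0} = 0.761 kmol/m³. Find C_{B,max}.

0.356 kmol/m³

Evaluating C_B at t_opt = ln(k₂/k₁)/(k₂−k₁) gives C_{B,max}/C_{A0} = (k₁/k₂)^[k₂/(k₂−k₁)].
= (0.639/0.377)^(0.377/(0.377−0.639)) = (1.695)^(-1.439) = 0.4680.
C_{B,max} = 0.4680×0.761 = 0.356 kmol/m³.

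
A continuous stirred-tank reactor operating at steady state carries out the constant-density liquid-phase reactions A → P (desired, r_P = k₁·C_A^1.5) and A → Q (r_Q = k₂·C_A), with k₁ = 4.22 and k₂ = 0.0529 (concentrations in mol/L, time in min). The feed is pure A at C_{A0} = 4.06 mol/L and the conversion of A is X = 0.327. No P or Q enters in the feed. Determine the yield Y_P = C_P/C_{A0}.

0.325

Exit C_A = C_{A0}(1−X) = 4.06×0.673 = 2.732 mol/L.
Rates in a CSTR are evaluated at the outlet concentration: r_P = 4.22×2.732^1.5 = 19.06, r_Q = 0.0529×2.732 = 0.1445.
Fraction of consumed A going to P: r_P/(r_P+r_Q) = 0.9925.
C_P = 0.9925·C_{A0}·X = 0.9925×4.06×0.327 = 1.32 mol/L; Y_P = C_P/C_{A0} = 0.325.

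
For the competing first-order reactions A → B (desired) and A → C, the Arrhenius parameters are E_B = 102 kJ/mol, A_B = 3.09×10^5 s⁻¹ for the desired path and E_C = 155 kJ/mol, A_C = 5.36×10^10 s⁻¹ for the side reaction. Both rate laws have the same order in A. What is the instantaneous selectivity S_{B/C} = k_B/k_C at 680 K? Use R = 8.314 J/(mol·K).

0.0679

Since both paths have the same order in A, the concentration cancels and S_{B/C} = k_B/k_C = (A_B/A_C)·exp[(E_C−E_B)/(RT)].
(E_C−E_B)/(RT) = (155−102)×10³/(8.314×680) = 53000/5654 = 9.375.
k_B/k_C = (3.09×10^5/5.36×10^10)·exp(9.375) = 5.765×10^-6 × 11786 = 0.0679.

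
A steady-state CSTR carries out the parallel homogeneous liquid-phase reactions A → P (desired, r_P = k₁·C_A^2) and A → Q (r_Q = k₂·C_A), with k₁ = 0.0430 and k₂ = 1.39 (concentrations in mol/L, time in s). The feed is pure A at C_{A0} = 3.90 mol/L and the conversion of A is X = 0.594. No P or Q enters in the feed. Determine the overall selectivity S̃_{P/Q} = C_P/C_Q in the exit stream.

0.0490

Exit C_A = C_{A0}(1−X) = 3.90×0.406 = 1.583 mol/L.
Rates in a CSTR are evaluated at the outlet concentration: r_P = 0.0430×1.583^2 = 0.1078, r_Q = 1.39×1.583 = 2.201.
Overall selectivity = C_P/C_Q = r_Pτ/(r_Qτ) = r_P/r_Q = 0.0490.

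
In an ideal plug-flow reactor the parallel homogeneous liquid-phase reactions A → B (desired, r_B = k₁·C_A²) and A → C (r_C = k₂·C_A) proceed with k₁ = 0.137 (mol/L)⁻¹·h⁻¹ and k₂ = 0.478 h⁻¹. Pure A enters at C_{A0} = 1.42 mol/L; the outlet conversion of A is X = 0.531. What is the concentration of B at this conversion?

C_A = C_{A0}(1−X) = 0.6660 mol/L.
Along a PFR/batch, dC_C/dC_A = −r_C/(r_B+r_C) = −k₂/(k₂+k₁·C_A).
Integrating from C_{A0} to C_A: C_C = (0.478/0.137)·ln[(0.478+0.137·1.42)/(0.478+0.137·0.666)] = 3.489·ln(0.6725/0.5692) = 0.5818 mol/L.
Then C_B = (C_{A0}−C_A) − C_C = 0.7540 − 0.5818 = 0.1722 mol/L.

0.172 mol/L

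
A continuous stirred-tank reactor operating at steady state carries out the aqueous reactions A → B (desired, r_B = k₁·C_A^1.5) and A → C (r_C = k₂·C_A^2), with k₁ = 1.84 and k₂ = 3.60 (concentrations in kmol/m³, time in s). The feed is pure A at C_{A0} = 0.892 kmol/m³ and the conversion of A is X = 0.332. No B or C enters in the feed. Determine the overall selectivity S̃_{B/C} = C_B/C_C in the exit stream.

0.662

Exit C_A = C_{A0}(1−X) = 0.892×0.668 = 0.5959 kmol/m³.
In a CSTR the entire volume is at exit conditions, so r_B = 1.84×0.5959^1.5 = 0.8463 and r_C = 3.60×0.5959^2 = 1.278.
Overall selectivity = C_B/C_C = r_Bτ/(r_Cτ) = r_B/r_C = 0.662.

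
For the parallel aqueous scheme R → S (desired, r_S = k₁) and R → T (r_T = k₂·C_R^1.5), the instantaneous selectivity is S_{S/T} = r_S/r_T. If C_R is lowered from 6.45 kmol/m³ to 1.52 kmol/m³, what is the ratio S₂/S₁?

8.74

S_{S/T} = (k₁/k₂)·C_R^-1.5, so S₂/S₁ = (C_{R,2}/C_{R,1})^-1.5.
= (1.52/6.45)^(-1.5) = (0.2357)^(-1.5) = 8.74.
Selectivity toward S rises as C_R falls — low-concentration operation is favoured.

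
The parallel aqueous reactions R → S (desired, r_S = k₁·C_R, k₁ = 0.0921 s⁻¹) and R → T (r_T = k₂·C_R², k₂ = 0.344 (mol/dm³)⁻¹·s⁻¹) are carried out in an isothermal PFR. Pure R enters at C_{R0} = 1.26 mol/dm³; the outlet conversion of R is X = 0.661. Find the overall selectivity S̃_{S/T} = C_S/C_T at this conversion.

0.339

C_R = C_{R0}(1−X) = 0.4271 mol/dm³.
Along a PFR/batch, dC_S/dC_R = −r_S/(r_S+r_T) = −k₁/(k₁+k₂·C_R).
Integrating from C_{R0} to C_R: C_S = (0.0921/0.344)·ln[(0.0921+0.344·1.26)/(0.0921+0.344·0.427)] = 0.2677·ln(0.5255/0.2390) = 0.2109 mol/dm³.
C_T = (C_{R0}−C_R)−C_S = 0.6219 mol/dm³; S̃_{S/T} = 0.2109/0.6219 = 0.339.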